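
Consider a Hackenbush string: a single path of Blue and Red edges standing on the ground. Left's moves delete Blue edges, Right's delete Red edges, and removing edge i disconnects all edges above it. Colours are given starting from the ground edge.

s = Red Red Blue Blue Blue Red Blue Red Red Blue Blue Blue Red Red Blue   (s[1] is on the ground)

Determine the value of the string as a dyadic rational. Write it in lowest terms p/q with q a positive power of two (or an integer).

-9613/8192

Recurse on prefixes of the 15-edge string Red Red Blue Blue Blue Red Blue Red Red Blue Blue Blue Red Red Blue:
v_1 [R]  L=[·]  R=[0]  = -1
v_2 [RR]  L=[·]  R=[-1; 0]  = -2
v_3 [RRB]  L=[-2]  R=[-1; 0]  = -3/2
v_4 [RRBB]  L=[-2; -3/2]  R=[-1; 0]  = -5/4
v_5 [RRBBB]  L=[-2; -3/2; -5/4]  R=[-1; 0]  = -9/8
v_6 [RRBBBR]  L=[-2; -3/2; -5/4]  R=[-9/8; -1; 0]  = -19/16
v_7 [RRBBBRB]  L=[-2; -3/2; -5/4; -19/16]  R=[-9/8; -1; 0]  = -37/32
v_8 [RRBBBRBR]  L=[-2; -3/2; -5/4; -19/16]  R=[-37/32; -9/8; -1; 0]  = -75/64
v_9 [RRBBBRBRR]  L=[-2; -3/2; -5/4; -19/16]  R=[-75/64; -37/32; -9/8; -1; 0]  = -151/128
v_10 [RRBBBRBRRB]  L=[-2; -3/2; -5/4; -19/16; -151/128]  R=[-75/64; -37/32; -9/8; -1; 0]  = -301/256
v_11 [RRBBBRBRRBB]  L=[-2; -3/2; -5/4; -19/16; -151/128; -301/256]  R=[-75/64; -37/32; -9/8; -1; 0]  = -601/512
v_12 [RRBBBRBRRBBB]  L=[-2; -3/2; -5/4; -19/16; -151/128; -301/256; -601/512]  R=[-75/64; -37/32; -9/8; -1; 0]  = -1201/1024
v_13 [RRBBBRBRRBBBR]  L=[-2; -3/2; -5/4; -19/16; -151/128; -301/256; -601/512]  R=[-1201/1024; -75/64; -37/32; -9/8; -1; 0]  = -2403/2048
v_14 [RRBBBRBRRBBBRR]  L=[-2; -3/2; -5/4; -19/16; -151/128; -301/256; -601/512]  R=[-2403/2048; -1201/1024; -75/64; -37/32; -9/8; -1; 0]  = -4807/4096
v_15 [RRBBBRBRRBBBRRB]  L=[-2; -3/2; -5/4; -19/16; -151/128; -301/256; -601/512; -4807/4096]  R=[-2403/2048; -1201/1024; -75/64; -37/32; -9/8; -1; 0]  = -9613/8192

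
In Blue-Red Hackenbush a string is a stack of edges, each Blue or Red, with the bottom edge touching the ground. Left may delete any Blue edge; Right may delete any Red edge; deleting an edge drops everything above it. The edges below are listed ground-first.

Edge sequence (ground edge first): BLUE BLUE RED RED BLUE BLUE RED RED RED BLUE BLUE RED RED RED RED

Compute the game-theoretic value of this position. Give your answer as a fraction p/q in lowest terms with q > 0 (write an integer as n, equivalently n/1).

Build val(s[:k]) for k = 1..15, string s = BLUE BLUE RED RED BLUE BLUE RED RED RED BLUE BLUE RED RED RED RED.
1 of 15 · B · max L 0 · min R +∞ ⇒ 1
2 of 15 · BB · max L 1 · min R +∞ ⇒ 2
3 of 15 · BBR · max L 1 · min R 2 ⇒ 3/2
4 of 15 · BBRR · max L 1 · min R 3/2 ⇒ 5/4
5 of 15 · BBRRB · max L 5/4 · min R 3/2 ⇒ 11/8
6 of 15 · BBRRBB · max L 11/8 · min R 3/2 ⇒ 23/16
7 of 15 · BBRRBBR · max L 11/8 · min R 23/16 ⇒ 45/32
8 of 15 · BBRRBBRR · max L 11/8 · min R 45/32 ⇒ 89/64
9 of 15 · BBRRBBRRR · max L 11/8 · min R 89/64 ⇒ 177/128
10 of 15 · BBRRBBRRRB · max L 177/128 · min R 89/64 ⇒ 355/256
11 of 15 · BBRRBBRRRBB · max L 355/256 · min R 89/64 ⇒ 711/512
12 of 15 · BBRRBBRRRBBR · max L 355/256 · min R 711/512 ⇒ 1421/1024
13 of 15 · BBRRBBRRRBBRR · max L 355/256 · min R 1421/1024 ⇒ 2841/2048
14 of 15 · BBRRBBRRRBBRRR · max L 355/256 · min R 2841/2048 ⇒ 5681/4096
15 of 15 · BBRRBBRRRBBRRRR · max L 355/256 · min R 5681/4096 ⇒ 11361/8192

11361/8192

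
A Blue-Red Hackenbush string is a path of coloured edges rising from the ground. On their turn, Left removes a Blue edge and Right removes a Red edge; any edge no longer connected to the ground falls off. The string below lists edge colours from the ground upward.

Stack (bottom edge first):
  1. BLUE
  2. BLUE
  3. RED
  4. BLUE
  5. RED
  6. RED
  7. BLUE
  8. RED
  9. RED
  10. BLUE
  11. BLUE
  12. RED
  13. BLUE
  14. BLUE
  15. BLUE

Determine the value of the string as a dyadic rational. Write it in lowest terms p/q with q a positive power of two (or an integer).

1 of 15 · B · max L 0 · min R +∞ ⇒ 1
2 of 15 · BB · max L 1 · min R +∞ ⇒ 2
3 of 15 · BBR · max L 1 · min R 2 ⇒ 3/2
4 of 15 · BBRB · max L 3/2 · min R 2 ⇒ 7/4
5 of 15 · BBRBR · max L 3/2 · min R 7/4 ⇒ 13/8
6 of 15 · BBRBRR · max L 3/2 · min R 13/8 ⇒ 25/16
7 of 15 · BBRBRRB · max L 25/16 · min R 13/8 ⇒ 51/32
8 of 15 · BBRBRRBR · max L 25/16 · min R 51/32 ⇒ 101/64
9 of 15 · BBRBRRBRR · max L 25/16 · min R 101/64 ⇒ 201/128
10 of 15 · BBRBRRBRRB · max L 201/128 · min R 101/64 ⇒ 403/256
11 of 15 · BBRBRRBRRBB · max L 403/256 · min R 101/64 ⇒ 807/512
12 of 15 · BBRBRRBRRBBR · max L 403/256 · min R 807/512 ⇒ 1613/1024
13 of 15 · BBRBRRBRRBBRB · max L 1613/1024 · min R 807/512 ⇒ 3227/2048
14 of 15 · BBRBRRBRRBBRBB · max L 3227/2048 · min R 807/512 ⇒ 6455/4096
15 of 15 · BBRBRRBRRBBRBBB · max L 6455/4096 · min R 807/512 ⇒ 12911/8192

12911/8192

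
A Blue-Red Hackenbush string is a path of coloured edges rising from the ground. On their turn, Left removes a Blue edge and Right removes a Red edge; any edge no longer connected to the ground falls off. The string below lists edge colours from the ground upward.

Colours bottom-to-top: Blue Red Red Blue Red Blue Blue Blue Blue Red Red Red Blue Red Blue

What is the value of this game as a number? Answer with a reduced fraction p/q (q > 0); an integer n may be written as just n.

step 1: add Blue to get B; options L={ 0 } R={ none } ⇒ 1
step 2: add Red to get BR; options L={ 0 } R={ 1 } ⇒ 1/2
step 3: add Red to get BRR; options L={ 0 } R={ 1/2 1 } ⇒ 1/4
step 4: add Blue to get BRRB; options L={ 0 1/4 } R={ 1/2 1 } ⇒ 3/8
step 5: add Red to get BRRBR; options L={ 0 1/4 } R={ 3/8 1/2 1 } ⇒ 5/16
step 6: add Blue to get BRRBRB; options L={ 0 1/4 5/16 } R={ 3/8 1/2 1 } ⇒ 11/32
step 7: add Blue to get BRRBRBB; options L={ 0 1/4 5/16 11/32 } R={ 3/8 1/2 1 } ⇒ 23/64
step 8: add Blue to get BRRBRBBB; options L={ 0 1/4 5/16 11/32 23/64 } R={ 3/8 1/2 1 } ⇒ 47/128
step 9: add Blue to get BRRBRBBBB; options L={ 0 1/4 5/16 11/32 23/64 47/128 } R={ 3/8 1/2 1 } ⇒ 95/256
step 10: add Red to get BRRBRBBBBR; options L={ 0 1/4 5/16 11/32 23/64 47/128 } R={ 95/256 3/8 1/2 1 } ⇒ 189/512
step 11: add Red to get BRRBRBBBBRR; options L={ 0 1/4 5/16 11/32 23/64 47/128 } R={ 189/512 95/256 3/8 1/2 1 } ⇒ 377/1024
step 12: add Red to get BRRBRBBBBRRR; options L={ 0 1/4 5/16 11/32 23/64 47/128 } R={ 377/1024 189/512 95/256 3/8 1/2 1 } ⇒ 753/2048
step 13: add Blue to get BRRBRBBBBRRRB; options L={ 0 1/4 5/16 11/32 23/64 47/128 753/2048 } R={ 377/1024 189/512 95/256 3/8 1/2 1 } ⇒ 1507/4096
step 14: add Red to get BRRBRBBBBRRRBR; options L={ 0 1/4 5/16 11/32 23/64 47/128 753/2048 } R={ 1507/4096 377/1024 189/512 95/256 3/8 1/2 1 } ⇒ 3013/8192
step 15: add Blue to get BRRBRBBBBRRRBRB; options L={ 0 1/4 5/16 11/32 23/64 47/128 753/2048 3013/8192 } R={ 1507/4096 377/1024 189/512 95/256 3/8 1/2 1 } ⇒ 6027/16384

6027/16384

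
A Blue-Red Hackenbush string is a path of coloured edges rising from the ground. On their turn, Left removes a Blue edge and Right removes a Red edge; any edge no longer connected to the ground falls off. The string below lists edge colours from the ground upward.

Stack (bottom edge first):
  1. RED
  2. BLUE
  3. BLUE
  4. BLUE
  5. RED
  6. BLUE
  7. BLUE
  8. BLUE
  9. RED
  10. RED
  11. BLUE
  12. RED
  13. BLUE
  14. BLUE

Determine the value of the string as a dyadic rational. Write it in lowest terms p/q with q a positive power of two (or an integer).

-1129/8192

Recurse on prefixes of the 14-edge string RED BLUE BLUE BLUE RED BLUE BLUE BLUE RED RED BLUE RED BLUE BLUE:
step 1: add RED to get R; options L={ none } R={ 0 } gives -1
step 2: add BLUE to get RB; options L={ -1 } R={ 0 } gives -1/2
step 3: add BLUE to get RBB; options L={ -1, -1/2 } R={ 0 } gives -1/4
step 4: add BLUE to get RBBB; options L={ -1, -1/2, -1/4 } R={ 0 } gives -1/8
step 5: add RED to get RBBBR; options L={ -1, -1/2, -1/4 } R={ -1/8, 0 } gives -3/16
step 6: add BLUE to get RBBBRB; options L={ -1, -1/2, -1/4, -3/16 } R={ -1/8, 0 } gives -5/32
step 7: add BLUE to get RBBBRBB; options L={ -1, -1/2, -1/4, -3/16, -5/32 } R={ -1/8, 0 } gives -9/64
step 8: add BLUE to get RBBBRBBB; options L={ -1, -1/2, -1/4, -3/16, -5/32, -9/64 } R={ -1/8, 0 } gives -17/128
step 9: add RED to get RBBBRBBBR; options L={ -1, -1/2, -1/4, -3/16, -5/32, -9/64 } R={ -17/128, -1/8, 0 } gives -35/256
step 10: add RED to get RBBBRBBBRR; options L={ -1, -1/2, -1/4, -3/16, -5/32, -9/64 } R={ -35/256, -17/128, -1/8, 0 } gives -71/512
step 11: add BLUE to get RBBBRBBBRRB; options L={ -1, -1/2, -1/4, -3/16, -5/32, -9/64, -71/512 } R={ -35/256, -17/128, -1/8, 0 } gives -141/1024
step 12: add RED to get RBBBRBBBRRBR; options L={ -1, -1/2, -1/4, -3/16, -5/32, -9/64, -71/512 } R={ -141/1024, -35/256, -17/128, -1/8, 0 } gives -283/2048
step 13: add BLUE to get RBBBRBBBRRBRB; options L={ -1, -1/2, -1/4, -3/16, -5/32, -9/64, -71/512, -283/2048 } R={ -141/1024, -35/256, -17/128, -1/8, 0 } gives -565/4096
step 14: add BLUE to get RBBBRBBBRRBRBB; options L={ -1, -1/2, -1/4, -3/16, -5/32, -9/64, -71/512, -283/2048, -565/4096 } R={ -141/1024, -35/256, -17/128, -1/8, 0 } gives -1129/8192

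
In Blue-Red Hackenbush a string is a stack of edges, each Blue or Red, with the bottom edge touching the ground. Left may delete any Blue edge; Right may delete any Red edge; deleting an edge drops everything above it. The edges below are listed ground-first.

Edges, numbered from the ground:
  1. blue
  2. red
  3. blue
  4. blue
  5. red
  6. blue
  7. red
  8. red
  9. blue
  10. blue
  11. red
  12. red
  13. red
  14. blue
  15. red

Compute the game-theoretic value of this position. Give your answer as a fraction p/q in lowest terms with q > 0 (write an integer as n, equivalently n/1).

13509/16384

Prefix values for blue red blue blue red blue red red blue blue red red red blue red via {L|R} + simplicity:
b: Left { 0 }, Right { (no moves) } => simplest 1
br: Left { 0 }, Right { 1 } => simplest 1/2
brb: Left { 0, 1/2 }, Right { 1 } => simplest 3/4
brbb: Left { 0, 1/2, 3/4 }, Right { 1 } => simplest 7/8
brbbr: Left { 0, 1/2, 3/4 }, Right { 7/8, 1 } => simplest 13/16
brbbrb: Left { 0, 1/2, 3/4, 13/16 }, Right { 7/8, 1 } => simplest 27/32
brbbrbr: Left { 0, 1/2, 3/4, 13/16 }, Right { 27/32, 7/8, 1 } => simplest 53/64
brbbrbrr: Left { 0, 1/2, 3/4, 13/16 }, Right { 53/64, 27/32, 7/8, 1 } => simplest 105/128
brbbrbrrb: Left { 0, 1/2, 3/4, 13/16, 105/128 }, Right { 53/64, 27/32, 7/8, 1 } => simplest 211/256
brbbrbrrbb: Left { 0, 1/2, 3/4, 13/16, 105/128, 211/256 }, Right { 53/64, 27/32, 7/8, 1 } => simplest 423/512
brbbrbrrbbr: Left { 0, 1/2, 3/4, 13/16, 105/128, 211/256 }, Right { 423/512, 53/64, 27/32, 7/8, 1 } => simplest 845/1024
brbbrbrrbbrr: Left { 0, 1/2, 3/4, 13/16, 105/128, 211/256 }, Right { 845/1024, 423/512, 53/64, 27/32, 7/8, 1 } => simplest 1689/2048
brbbrbrrbbrrr: Left { 0, 1/2, 3/4, 13/16, 105/128, 211/256 }, Right { 1689/2048, 845/1024, 423/512, 53/64, 27/32, 7/8, 1 } => simplest 3377/4096
brbbrbrrbbrrrb: Left { 0, 1/2, 3/4, 13/16, 105/128, 211/256, 3377/4096 }, Right { 1689/2048, 845/1024, 423/512, 53/64, 27/32, 7/8, 1 } => simplest 6755/8192
brbbrbrrbbrrrbr: Left { 0, 1/2, 3/4, 13/16, 105/128, 211/256, 3377/4096 }, Right { 6755/8192, 1689/2048, 845/1024, 423/512, 53/64, 27/32, 7/8, 1 } => simplest 13509/16384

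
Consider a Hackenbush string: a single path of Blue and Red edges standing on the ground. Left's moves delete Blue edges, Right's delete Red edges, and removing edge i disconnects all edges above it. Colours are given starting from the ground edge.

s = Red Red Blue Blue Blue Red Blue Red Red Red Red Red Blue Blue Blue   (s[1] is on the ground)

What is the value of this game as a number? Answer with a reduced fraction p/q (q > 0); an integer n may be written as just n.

1 of 15 · R · max L −∞ · min R 0 -> -1
2 of 15 · RR · max L −∞ · min R -1 -> -2
3 of 15 · RRB · max L -2 · min R -1 -> -3/2
4 of 15 · RRBB · max L -3/2 · min R -1 -> -5/4
5 of 15 · RRBBB · max L -5/4 · min R -1 -> -9/8
6 of 15 · RRBBBR · max L -5/4 · min R -9/8 -> -19/16
7 of 15 · RRBBBRB · max L -19/16 · min R -9/8 -> -37/32
8 of 15 · RRBBBRBR · max L -19/16 · min R -37/32 -> -75/64
9 of 15 · RRBBBRBRR · max L -19/16 · min R -75/64 -> -151/128
10 of 15 · RRBBBRBRRR · max L -19/16 · min R -151/128 -> -303/256
11 of 15 · RRBBBRBRRRR · max L -19/16 · min R -303/256 -> -607/512
12 of 15 · RRBBBRBRRRRR · max L -19/16 · min R -607/512 -> -1215/1024
13 of 15 · RRBBBRBRRRRRB · max L -1215/1024 · min R -607/512 -> -2429/2048
14 of 15 · RRBBBRBRRRRRBB · max L -2429/2048 · min R -607/512 -> -4857/4096
15 of 15 · RRBBBRBRRRRRBBB · max L -4857/4096 · min R -607/512 -> -9713/8192

-9713/8192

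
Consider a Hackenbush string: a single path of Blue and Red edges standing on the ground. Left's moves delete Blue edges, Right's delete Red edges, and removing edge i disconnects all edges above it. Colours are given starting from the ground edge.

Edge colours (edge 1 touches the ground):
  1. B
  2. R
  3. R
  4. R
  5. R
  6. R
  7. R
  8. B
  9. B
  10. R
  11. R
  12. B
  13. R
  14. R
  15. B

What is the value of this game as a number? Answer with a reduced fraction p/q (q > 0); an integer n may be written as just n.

403/16384

edge 1 of 15 (B): { 0 |  } => 1
edge 2 of 15 (R): { 0 | 1 } => 1/2
edge 3 of 15 (R): { 0 | 1/2, 1 } => 1/4
edge 4 of 15 (R): { 0 | 1/4, 1/2, 1 } => 1/8
edge 5 of 15 (R): { 0 | 1/8, 1/4, 1/2, 1 } => 1/16
edge 6 of 15 (R): { 0 | 1/16, 1/8, 1/4, 1/2, 1 } => 1/32
edge 7 of 15 (R): { 0 | 1/32, 1/16, 1/8, 1/4, 1/2, 1 } => 1/64
edge 8 of 15 (B): { 0, 1/64 | 1/32, 1/16, 1/8, 1/4, 1/2, 1 } => 3/128
edge 9 of 15 (B): { 0, 1/64, 3/128 | 1/32, 1/16, 1/8, 1/4, 1/2, 1 } => 7/256
edge 10 of 15 (R): { 0, 1/64, 3/128 | 7/256, 1/32, 1/16, 1/8, 1/4, 1/2, 1 } => 13/512
edge 11 of 15 (R): { 0, 1/64, 3/128 | 13/512, 7/256, 1/32, 1/16, 1/8, 1/4, 1/2, 1 } => 25/1024
edge 12 of 15 (B): { 0, 1/64, 3/128, 25/1024 | 13/512, 7/256, 1/32, 1/16, 1/8, 1/4, 1/2, 1 } => 51/2048
edge 13 of 15 (R): { 0, 1/64, 3/128, 25/1024 | 51/2048, 13/512, 7/256, 1/32, 1/16, 1/8, 1/4, 1/2, 1 } => 101/4096
edge 14 of 15 (R): { 0, 1/64, 3/128, 25/1024 | 101/4096, 51/2048, 13/512, 7/256, 1/32, 1/16, 1/8, 1/4, 1/2, 1 } => 201/8192
edge 15 of 15 (B): { 0, 1/64, 3/128, 25/1024, 201/8192 | 101/4096, 51/2048, 13/512, 7/256, 1/32, 1/16, 1/8, 1/4, 1/2, 1 } => 403/16384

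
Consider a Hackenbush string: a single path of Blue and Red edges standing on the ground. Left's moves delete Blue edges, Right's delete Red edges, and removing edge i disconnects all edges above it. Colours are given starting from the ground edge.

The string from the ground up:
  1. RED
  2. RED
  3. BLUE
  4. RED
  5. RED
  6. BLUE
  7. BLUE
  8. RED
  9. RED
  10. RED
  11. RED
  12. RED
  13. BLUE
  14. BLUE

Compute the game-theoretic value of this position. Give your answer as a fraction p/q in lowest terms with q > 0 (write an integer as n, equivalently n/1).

-7417/4096

Build v(s[:k]) for k = 1..14, string s = RED RED BLUE RED RED BLUE BLUE RED RED RED RED RED BLUE BLUE.
R: Left {  }, Right { 0 } -> simplest -1
RR: Left {  }, Right { -1,0 } -> simplest -2
RRB: Left { -2 }, Right { -1,0 } -> simplest -3/2
RRBR: Left { -2 }, Right { -3/2,-1,0 } -> simplest -7/4
RRBRR: Left { -2 }, Right { -7/4,-3/2,-1,0 } -> simplest -15/8
RRBRRB: Left { -2,-15/8 }, Right { -7/4,-3/2,-1,0 } -> simplest -29/16
RRBRRBB: Left { -2,-15/8,-29/16 }, Right { -7/4,-3/2,-1,0 } -> simplest -57/32
RRBRRBBR: Left { -2,-15/8,-29/16 }, Right { -57/32,-7/4,-3/2,-1,0 } -> simplest -115/64
RRBRRBBRR: Left { -2,-15/8,-29/16 }, Right { -115/64,-57/32,-7/4,-3/2,-1,0 } -> simplest -231/128
RRBRRBBRRR: Left { -2,-15/8,-29/16 }, Right { -231/128,-115/64,-57/32,-7/4,-3/2,-1,0 } -> simplest -463/256
RRBRRBBRRRR: Left { -2,-15/8,-29/16 }, Right { -463/256,-231/128,-115/64,-57/32,-7/4,-3/2,-1,0 } -> simplest -927/512
RRBRRBBRRRRR: Left { -2,-15/8,-29/16 }, Right { -927/512,-463/256,-231/128,-115/64,-57/32,-7/4,-3/2,-1,0 } -> simplest -1855/1024
RRBRRBBRRRRRB: Left { -2,-15/8,-29/16,-1855/1024 }, Right { -927/512,-463/256,-231/128,-115/64,-57/32,-7/4,-3/2,-1,0 } -> simplest -3709/2048
RRBRRBBRRRRRBB: Left { -2,-15/8,-29/16,-1855/1024,-3709/2048 }, Right { -927/512,-463/256,-231/128,-115/64,-57/32,-7/4,-3/2,-1,0 } -> simplest -7417/4096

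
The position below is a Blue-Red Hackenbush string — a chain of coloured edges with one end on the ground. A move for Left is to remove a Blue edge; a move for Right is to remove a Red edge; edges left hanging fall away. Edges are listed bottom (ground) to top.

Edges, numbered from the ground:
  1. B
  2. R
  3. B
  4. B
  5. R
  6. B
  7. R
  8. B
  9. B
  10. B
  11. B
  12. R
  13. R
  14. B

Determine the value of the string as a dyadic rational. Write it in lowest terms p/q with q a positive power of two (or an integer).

Prefix values for B R B B R B R B B B B R R B via {L|R} + simplicity:
val(B) = { 0 |  } ⇒ 1
val(BR) = { 0 | 1 } ⇒ 1/2
val(BRB) = { 0; 1/2 | 1 } ⇒ 3/4
val(BRBB) = { 0; 1/2; 3/4 | 1 } ⇒ 7/8
val(BRBBR) = { 0; 1/2; 3/4 | 7/8; 1 } ⇒ 13/16
val(BRBBRB) = { 0; 1/2; 3/4; 13/16 | 7/8; 1 } ⇒ 27/32
val(BRBBRBR) = { 0; 1/2; 3/4; 13/16 | 27/32; 7/8; 1 } ⇒ 53/64
val(BRBBRBRB) = { 0; 1/2; 3/4; 13/16; 53/64 | 27/32; 7/8; 1 } ⇒ 107/128
val(BRBBRBRBB) = { 0; 1/2; 3/4; 13/16; 53/64; 107/128 | 27/32; 7/8; 1 } ⇒ 215/256
val(BRBBRBRBBB) = { 0; 1/2; 3/4; 13/16; 53/64; 107/128; 215/256 | 27/32; 7/8; 1 } ⇒ 431/512
val(BRBBRBRBBBB) = { 0; 1/2; 3/4; 13/16; 53/64; 107/128; 215/256; 431/512 | 27/32; 7/8; 1 } ⇒ 863/1024
val(BRBBRBRBBBBR) = { 0; 1/2; 3/4; 13/16; 53/64; 107/128; 215/256; 431/512 | 863/1024; 27/32; 7/8; 1 } ⇒ 1725/2048
val(BRBBRBRBBBBRR) = { 0; 1/2; 3/4; 13/16; 53/64; 107/128; 215/256; 431/512 | 1725/2048; 863/1024; 27/32; 7/8; 1 } ⇒ 3449/4096
val(BRBBRBRBBBBRRB) = { 0; 1/2; 3/4; 13/16; 53/64; 107/128; 215/256; 431/512; 3449/4096 | 1725/2048; 863/1024; 27/32; 7/8; 1 } ⇒ 6899/8192

6899/8192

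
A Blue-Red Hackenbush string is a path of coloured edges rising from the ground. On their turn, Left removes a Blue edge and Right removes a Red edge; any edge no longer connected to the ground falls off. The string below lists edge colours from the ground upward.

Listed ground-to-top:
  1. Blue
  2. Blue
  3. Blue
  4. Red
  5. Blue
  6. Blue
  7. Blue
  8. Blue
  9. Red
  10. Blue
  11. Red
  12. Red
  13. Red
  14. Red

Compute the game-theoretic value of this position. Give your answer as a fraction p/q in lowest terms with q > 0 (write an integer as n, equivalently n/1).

Prefix values for Blue Blue Blue Red Blue Blue Blue Blue Red Blue Red Red Red Red via {L|R} + simplicity:
v_1 [B]  L=[0]  R=[]  gives 1
v_2 [BB]  L=[0,1]  R=[]  gives 2
v_3 [BBB]  L=[0,1,2]  R=[]  gives 3
v_4 [BBBR]  L=[0,1,2]  R=[3]  gives 5/2
v_5 [BBBRB]  L=[0,1,2,5/2]  R=[3]  gives 11/4
v_6 [BBBRBB]  L=[0,1,2,5/2,11/4]  R=[3]  gives 23/8
v_7 [BBBRBBB]  L=[0,1,2,5/2,11/4,23/8]  R=[3]  gives 47/16
v_8 [BBBRBBBB]  L=[0,1,2,5/2,11/4,23/8,47/16]  R=[3]  gives 95/32
v_9 [BBBRBBBBR]  L=[0,1,2,5/2,11/4,23/8,47/16]  R=[95/32,3]  gives 189/64
v_10 [BBBRBBBBRB]  L=[0,1,2,5/2,11/4,23/8,47/16,189/64]  R=[95/32,3]  gives 379/128
v_11 [BBBRBBBBRBR]  L=[0,1,2,5/2,11/4,23/8,47/16,189/64]  R=[379/128,95/32,3]  gives 757/256
v_12 [BBBRBBBBRBRR]  L=[0,1,2,5/2,11/4,23/8,47/16,189/64]  R=[757/256,379/128,95/32,3]  gives 1513/512
v_13 [BBBRBBBBRBRRR]  L=[0,1,2,5/2,11/4,23/8,47/16,189/64]  R=[1513/512,757/256,379/128,95/32,3]  gives 3025/1024
v_14 [BBBRBBBBRBRRRR]  L=[0,1,2,5/2,11/4,23/8,47/16,189/64]  R=[3025/1024,1513/512,757/256,379/128,95/32,3]  gives 6049/2048

6049/2048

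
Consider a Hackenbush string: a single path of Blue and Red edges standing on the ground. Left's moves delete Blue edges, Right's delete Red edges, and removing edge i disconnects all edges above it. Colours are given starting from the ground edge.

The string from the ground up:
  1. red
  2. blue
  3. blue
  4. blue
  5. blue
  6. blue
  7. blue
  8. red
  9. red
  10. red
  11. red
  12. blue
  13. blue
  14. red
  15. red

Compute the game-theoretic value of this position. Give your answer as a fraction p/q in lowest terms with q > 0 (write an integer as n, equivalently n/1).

r: Left { · }, Right { 0 } ⇒ simplest -1
rb: Left { -1 }, Right { 0 } ⇒ simplest -1/2
rbb: Left { -1; -1/2 }, Right { 0 } ⇒ simplest -1/4
rbbb: Left { -1; -1/2; -1/4 }, Right { 0 } ⇒ simplest -1/8
rbbbb: Left { -1; -1/2; -1/4; -1/8 }, Right { 0 } ⇒ simplest -1/16
rbbbbb: Left { -1; -1/2; -1/4; -1/8; -1/16 }, Right { 0 } ⇒ simplest -1/32
rbbbbbb: Left { -1; -1/2; -1/4; -1/8; -1/16; -1/32 }, Right { 0 } ⇒ simplest -1/64
rbbbbbbr: Left { -1; -1/2; -1/4; -1/8; -1/16; -1/32 }, Right { -1/64; 0 } ⇒ simplest -3/128
rbbbbbbrr: Left { -1; -1/2; -1/4; -1/8; -1/16; -1/32 }, Right { -3/128; -1/64; 0 } ⇒ simplest -7/256
rbbbbbbrrr: Left { -1; -1/2; -1/4; -1/8; -1/16; -1/32 }, Right { -7/256; -3/128; -1/64; 0 } ⇒ simplest -15/512
rbbbbbbrrrr: Left { -1; -1/2; -1/4; -1/8; -1/16; -1/32 }, Right { -15/512; -7/256; -3/128; -1/64; 0 } ⇒ simplest -31/1024
rbbbbbbrrrrb: Left { -1; -1/2; -1/4; -1/8; -1/16; -1/32; -31/1024 }, Right { -15/512; -7/256; -3/128; -1/64; 0 } ⇒ simplest -61/2048
rbbbbbbrrrrbb: Left { -1; -1/2; -1/4; -1/8; -1/16; -1/32; -31/1024; -61/2048 }, Right { -15/512; -7/256; -3/128; -1/64; 0 } ⇒ simplest -121/4096
rbbbbbbrrrrbbr: Left { -1; -1/2; -1/4; -1/8; -1/16; -1/32; -31/1024; -61/2048 }, Right { -121/4096; -15/512; -7/256; -3/128; -1/64; 0 } ⇒ simplest -243/8192
rbbbbbbrrrrbbrr: Left { -1; -1/2; -1/4; -1/8; -1/16; -1/32; -31/1024; -61/2048 }, Right { -243/8192; -121/4096; -15/512; -7/256; -3/128; -1/64; 0 } ⇒ simplest -487/16384

-487/16384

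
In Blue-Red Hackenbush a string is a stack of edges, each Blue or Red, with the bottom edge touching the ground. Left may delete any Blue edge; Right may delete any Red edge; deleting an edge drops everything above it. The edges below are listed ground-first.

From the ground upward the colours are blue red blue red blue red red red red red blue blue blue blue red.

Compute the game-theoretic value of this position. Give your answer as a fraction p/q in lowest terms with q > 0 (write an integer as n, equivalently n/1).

10301/16384

b: Left { 0 }, Right { none } => simplest 1
br: Left { 0 }, Right { 1 } => simplest 1/2
brb: Left { 0, 1/2 }, Right { 1 } => simplest 3/4
brbr: Left { 0, 1/2 }, Right { 3/4, 1 } => simplest 5/8
brbrb: Left { 0, 1/2, 5/8 }, Right { 3/4, 1 } => simplest 11/16
brbrbr: Left { 0, 1/2, 5/8 }, Right { 11/16, 3/4, 1 } => simplest 21/32
brbrbrr: Left { 0, 1/2, 5/8 }, Right { 21/32, 11/16, 3/4, 1 } => simplest 41/64
brbrbrrr: Left { 0, 1/2, 5/8 }, Right { 41/64, 21/32, 11/16, 3/4, 1 } => simplest 81/128
brbrbrrrr: Left { 0, 1/2, 5/8 }, Right { 81/128, 41/64, 21/32, 11/16, 3/4, 1 } => simplest 161/256
brbrbrrrrr: Left { 0, 1/2, 5/8 }, Right { 161/256, 81/128, 41/64, 21/32, 11/16, 3/4, 1 } => simplest 321/512
brbrbrrrrrb: Left { 0, 1/2, 5/8, 321/512 }, Right { 161/256, 81/128, 41/64, 21/32, 11/16, 3/4, 1 } => simplest 643/1024
brbrbrrrrrbb: Left { 0, 1/2, 5/8, 321/512, 643/1024 }, Right { 161/256, 81/128, 41/64, 21/32, 11/16, 3/4, 1 } => simplest 1287/2048
brbrbrrrrrbbb: Left { 0, 1/2, 5/8, 321/512, 643/1024, 1287/2048 }, Right { 161/256, 81/128, 41/64, 21/32, 11/16, 3/4, 1 } => simplest 2575/4096
brbrbrrrrrbbbb: Left { 0, 1/2, 5/8, 321/512, 643/1024, 1287/2048, 2575/4096 }, Right { 161/256, 81/128, 41/64, 21/32, 11/16, 3/4, 1 } => simplest 5151/8192
brbrbrrrrrbbbbr: Left { 0, 1/2, 5/8, 321/512, 643/1024, 1287/2048, 2575/4096 }, Right { 5151/8192, 161/256, 81/128, 41/64, 21/32, 11/16, 3/4, 1 } => simplest 10301/16384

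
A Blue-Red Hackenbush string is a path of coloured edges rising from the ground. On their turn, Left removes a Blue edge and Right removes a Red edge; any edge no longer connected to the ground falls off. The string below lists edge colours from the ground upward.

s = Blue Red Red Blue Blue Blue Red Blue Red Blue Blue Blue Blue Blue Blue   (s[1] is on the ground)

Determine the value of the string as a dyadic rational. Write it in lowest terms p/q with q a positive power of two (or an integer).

7551/16384

v_1 [B]  L=[0]  R=[∅]  gives 1
v_2 [BR]  L=[0]  R=[1]  gives 1/2
v_3 [BRR]  L=[0]  R=[1/2; 1]  gives 1/4
v_4 [BRRB]  L=[0; 1/4]  R=[1/2; 1]  gives 3/8
v_5 [BRRBB]  L=[0; 1/4; 3/8]  R=[1/2; 1]  gives 7/16
v_6 [BRRBBB]  L=[0; 1/4; 3/8; 7/16]  R=[1/2; 1]  gives 15/32
v_7 [BRRBBBR]  L=[0; 1/4; 3/8; 7/16]  R=[15/32; 1/2; 1]  gives 29/64
v_8 [BRRBBBRB]  L=[0; 1/4; 3/8; 7/16; 29/64]  R=[15/32; 1/2; 1]  gives 59/128
v_9 [BRRBBBRBR]  L=[0; 1/4; 3/8; 7/16; 29/64]  R=[59/128; 15/32; 1/2; 1]  gives 117/256
v_10 [BRRBBBRBRB]  L=[0; 1/4; 3/8; 7/16; 29/64; 117/256]  R=[59/128; 15/32; 1/2; 1]  gives 235/512
v_11 [BRRBBBRBRBB]  L=[0; 1/4; 3/8; 7/16; 29/64; 117/256; 235/512]  R=[59/128; 15/32; 1/2; 1]  gives 471/1024
v_12 [BRRBBBRBRBBB]  L=[0; 1/4; 3/8; 7/16; 29/64; 117/256; 235/512; 471/1024]  R=[59/128; 15/32; 1/2; 1]  gives 943/2048
v_13 [BRRBBBRBRBBBB]  L=[0; 1/4; 3/8; 7/16; 29/64; 117/256; 235/512; 471/1024; 943/2048]  R=[59/128; 15/32; 1/2; 1]  gives 1887/4096
v_14 [BRRBBBRBRBBBBB]  L=[0; 1/4; 3/8; 7/16; 29/64; 117/256; 235/512; 471/1024; 943/2048; 1887/4096]  R=[59/128; 15/32; 1/2; 1]  gives 3775/8192
v_15 [BRRBBBRBRBBBBBB]  L=[0; 1/4; 3/8; 7/16; 29/64; 117/256; 235/512; 471/1024; 943/2048; 1887/4096; 3775/8192]  R=[59/128; 15/32; 1/2; 1]  gives 7551/16384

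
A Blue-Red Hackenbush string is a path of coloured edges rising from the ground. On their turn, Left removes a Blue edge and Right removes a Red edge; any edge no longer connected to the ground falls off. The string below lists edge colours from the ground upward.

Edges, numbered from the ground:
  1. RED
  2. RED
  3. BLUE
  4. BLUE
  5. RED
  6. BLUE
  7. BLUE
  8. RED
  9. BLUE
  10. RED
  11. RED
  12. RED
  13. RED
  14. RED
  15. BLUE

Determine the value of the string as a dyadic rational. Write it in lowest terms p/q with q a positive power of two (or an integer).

Prefix values for RED RED BLUE BLUE RED BLUE BLUE RED BLUE RED RED RED RED RED BLUE via {L|R} + simplicity:
1 of 15 · R · max L −∞ · min R 0 — -1
2 of 15 · RR · max L −∞ · min R -1 — -2
3 of 15 · RRB · max L -2 · min R -1 — -3/2
4 of 15 · RRBB · max L -3/2 · min R -1 — -5/4
5 of 15 · RRBBR · max L -3/2 · min R -5/4 — -11/8
6 of 15 · RRBBRB · max L -11/8 · min R -5/4 — -21/16
7 of 15 · RRBBRBB · max L -21/16 · min R -5/4 — -41/32
8 of 15 · RRBBRBBR · max L -21/16 · min R -41/32 — -83/64
9 of 15 · RRBBRBBRB · max L -83/64 · min R -41/32 — -165/128
10 of 15 · RRBBRBBRBR · max L -83/64 · min R -165/128 — -331/256
11 of 15 · RRBBRBBRBRR · max L -83/64 · min R -331/256 — -663/512
12 of 15 · RRBBRBBRBRRR · max L -83/64 · min R -663/512 — -1327/1024
13 of 15 · RRBBRBBRBRRRR · max L -83/64 · min R -1327/1024 — -2655/2048
14 of 15 · RRBBRBBRBRRRRR · max L -83/64 · min R -2655/2048 — -5311/4096
15 of 15 · RRBBRBBRBRRRRRB · max L -5311/4096 · min R -2655/2048 — -10621/8192

-10621/8192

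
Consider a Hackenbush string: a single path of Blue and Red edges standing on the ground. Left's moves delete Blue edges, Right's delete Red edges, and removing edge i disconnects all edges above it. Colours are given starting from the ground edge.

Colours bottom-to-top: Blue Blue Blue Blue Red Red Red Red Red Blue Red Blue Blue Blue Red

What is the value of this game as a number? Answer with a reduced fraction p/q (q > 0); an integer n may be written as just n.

6237/2048

Recurse on prefixes of the 15-edge string Blue Blue Blue Blue Red Red Red Red Red Blue Red Blue Blue Blue Red:
g_1 [B]  L=[0]  R=[—]  -> 1
g_2 [BB]  L=[0,1]  R=[—]  -> 2
g_3 [BBB]  L=[0,1,2]  R=[—]  -> 3
g_4 [BBBB]  L=[0,1,2,3]  R=[—]  -> 4
g_5 [BBBBR]  L=[0,1,2,3]  R=[4]  -> 7/2
g_6 [BBBBRR]  L=[0,1,2,3]  R=[7/2,4]  -> 13/4
g_7 [BBBBRRR]  L=[0,1,2,3]  R=[13/4,7/2,4]  -> 25/8
g_8 [BBBBRRRR]  L=[0,1,2,3]  R=[25/8,13/4,7/2,4]  -> 49/16
g_9 [BBBBRRRRR]  L=[0,1,2,3]  R=[49/16,25/8,13/4,7/2,4]  -> 97/32
g_10 [BBBBRRRRRB]  L=[0,1,2,3,97/32]  R=[49/16,25/8,13/4,7/2,4]  -> 195/64
g_11 [BBBBRRRRRBR]  L=[0,1,2,3,97/32]  R=[195/64,49/16,25/8,13/4,7/2,4]  -> 389/128
g_12 [BBBBRRRRRBRB]  L=[0,1,2,3,97/32,389/128]  R=[195/64,49/16,25/8,13/4,7/2,4]  -> 779/256
g_13 [BBBBRRRRRBRBB]  L=[0,1,2,3,97/32,389/128,779/256]  R=[195/64,49/16,25/8,13/4,7/2,4]  -> 1559/512
g_14 [BBBBRRRRRBRBBB]  L=[0,1,2,3,97/32,389/128,779/256,1559/512]  R=[195/64,49/16,25/8,13/4,7/2,4]  -> 3119/1024
g_15 [BBBBRRRRRBRBBBR]  L=[0,1,2,3,97/32,389/128,779/256,1559/512]  R=[3119/1024,195/64,49/16,25/8,13/4,7/2,4]  -> 6237/2048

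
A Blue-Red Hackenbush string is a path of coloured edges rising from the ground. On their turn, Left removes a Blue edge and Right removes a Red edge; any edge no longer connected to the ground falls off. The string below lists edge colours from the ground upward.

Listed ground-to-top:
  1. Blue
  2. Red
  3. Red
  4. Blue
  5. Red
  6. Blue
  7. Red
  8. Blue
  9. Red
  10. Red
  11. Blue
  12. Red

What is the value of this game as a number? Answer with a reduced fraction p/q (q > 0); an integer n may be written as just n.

677/2048

B: Left { 0 }, Right {  } -> simplest 1
BR: Left { 0 }, Right { 1 } -> simplest 1/2
BRR: Left { 0 }, Right { 1/2; 1 } -> simplest 1/4
BRRB: Left { 0; 1/4 }, Right { 1/2; 1 } -> simplest 3/8
BRRBR: Left { 0; 1/4 }, Right { 3/8; 1/2; 1 } -> simplest 5/16
BRRBRB: Left { 0; 1/4; 5/16 }, Right { 3/8; 1/2; 1 } -> simplest 11/32
BRRBRBR: Left { 0; 1/4; 5/16 }, Right { 11/32; 3/8; 1/2; 1 } -> simplest 21/64
BRRBRBRB: Left { 0; 1/4; 5/16; 21/64 }, Right { 11/32; 3/8; 1/2; 1 } -> simplest 43/128
BRRBRBRBR: Left { 0; 1/4; 5/16; 21/64 }, Right { 43/128; 11/32; 3/8; 1/2; 1 } -> simplest 85/256
BRRBRBRBRR: Left { 0; 1/4; 5/16; 21/64 }, Right { 85/256; 43/128; 11/32; 3/8; 1/2; 1 } -> simplest 169/512
BRRBRBRBRRB: Left { 0; 1/4; 5/16; 21/64; 169/512 }, Right { 85/256; 43/128; 11/32; 3/8; 1/2; 1 } -> simplest 339/1024
BRRBRBRBRRBR: Left { 0; 1/4; 5/16; 21/64; 169/512 }, Right { 339/1024; 85/256; 43/128; 11/32; 3/8; 1/2; 1 } -> simplest 677/2048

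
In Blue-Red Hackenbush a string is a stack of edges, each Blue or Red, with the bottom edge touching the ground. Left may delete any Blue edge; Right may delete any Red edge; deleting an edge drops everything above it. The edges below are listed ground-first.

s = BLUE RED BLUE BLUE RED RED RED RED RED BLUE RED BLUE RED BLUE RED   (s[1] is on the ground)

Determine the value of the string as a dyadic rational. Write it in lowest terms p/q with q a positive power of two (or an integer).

g_1 [B]  L=[0]  R=[none]  -> 1
g_2 [BR]  L=[0]  R=[1]  -> 1/2
g_3 [BRB]  L=[0 1/2]  R=[1]  -> 3/4
g_4 [BRBB]  L=[0 1/2 3/4]  R=[1]  -> 7/8
g_5 [BRBBR]  L=[0 1/2 3/4]  R=[7/8 1]  -> 13/16
g_6 [BRBBRR]  L=[0 1/2 3/4]  R=[13/16 7/8 1]  -> 25/32
g_7 [BRBBRRR]  L=[0 1/2 3/4]  R=[25/32 13/16 7/8 1]  -> 49/64
g_8 [BRBBRRRR]  L=[0 1/2 3/4]  R=[49/64 25/32 13/16 7/8 1]  -> 97/128
g_9 [BRBBRRRRR]  L=[0 1/2 3/4]  R=[97/128 49/64 25/32 13/16 7/8 1]  -> 193/256
g_10 [BRBBRRRRRB]  L=[0 1/2 3/4 193/256]  R=[97/128 49/64 25/32 13/16 7/8 1]  -> 387/512
g_11 [BRBBRRRRRBR]  L=[0 1/2 3/4 193/256]  R=[387/512 97/128 49/64 25/32 13/16 7/8 1]  -> 773/1024
g_12 [BRBBRRRRRBRB]  L=[0 1/2 3/4 193/256 773/1024]  R=[387/512 97/128 49/64 25/32 13/16 7/8 1]  -> 1547/2048
g_13 [BRBBRRRRRBRBR]  L=[0 1/2 3/4 193/256 773/1024]  R=[1547/2048 387/512 97/128 49/64 25/32 13/16 7/8 1]  -> 3093/4096
g_14 [BRBBRRRRRBRBRB]  L=[0 1/2 3/4 193/256 773/1024 3093/4096]  R=[1547/2048 387/512 97/128 49/64 25/32 13/16 7/8 1]  -> 6187/8192
g_15 [BRBBRRRRRBRBRBR]  L=[0 1/2 3/4 193/256 773/1024 3093/4096]  R=[6187/8192 1547/2048 387/512 97/128 49/64 25/32 13/16 7/8 1]  -> 12373/16384

12373/16384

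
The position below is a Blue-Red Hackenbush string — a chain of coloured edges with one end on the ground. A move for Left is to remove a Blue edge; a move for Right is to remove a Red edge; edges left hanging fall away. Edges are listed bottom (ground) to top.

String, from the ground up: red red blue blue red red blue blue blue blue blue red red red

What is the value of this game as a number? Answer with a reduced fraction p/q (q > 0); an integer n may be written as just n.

step 1: add red to get r; options L={ · } R={ 0 } → -1
step 2: add red to get rr; options L={ · } R={ -1 0 } → -2
step 3: add blue to get rrb; options L={ -2 } R={ -1 0 } → -3/2
step 4: add blue to get rrbb; options L={ -2 -3/2 } R={ -1 0 } → -5/4
step 5: add red to get rrbbr; options L={ -2 -3/2 } R={ -5/4 -1 0 } → -11/8
step 6: add red to get rrbbrr; options L={ -2 -3/2 } R={ -11/8 -5/4 -1 0 } → -23/16
step 7: add blue to get rrbbrrb; options L={ -2 -3/2 -23/16 } R={ -11/8 -5/4 -1 0 } → -45/32
step 8: add blue to get rrbbrrbb; options L={ -2 -3/2 -23/16 -45/32 } R={ -11/8 -5/4 -1 0 } → -89/64
step 9: add blue to get rrbbrrbbb; options L={ -2 -3/2 -23/16 -45/32 -89/64 } R={ -11/8 -5/4 -1 0 } → -177/128
step 10: add blue to get rrbbrrbbbb; options L={ -2 -3/2 -23/16 -45/32 -89/64 -177/128 } R={ -11/8 -5/4 -1 0 } → -353/256
step 11: add blue to get rrbbrrbbbbb; options L={ -2 -3/2 -23/16 -45/32 -89/64 -177/128 -353/256 } R={ -11/8 -5/4 -1 0 } → -705/512
step 12: add red to get rrbbrrbbbbbr; options L={ -2 -3/2 -23/16 -45/32 -89/64 -177/128 -353/256 } R={ -705/512 -11/8 -5/4 -1 0 } → -1411/1024
step 13: add red to get rrbbrrbbbbbrr; options L={ -2 -3/2 -23/16 -45/32 -89/64 -177/128 -353/256 } R={ -1411/1024 -705/512 -11/8 -5/4 -1 0 } → -2823/2048
step 14: add red to get rrbbrrbbbbbrrr; options L={ -2 -3/2 -23/16 -45/32 -89/64 -177/128 -353/256 } R={ -2823/2048 -1411/1024 -705/512 -11/8 -5/4 -1 0 } → -5647/4096

-5647/4096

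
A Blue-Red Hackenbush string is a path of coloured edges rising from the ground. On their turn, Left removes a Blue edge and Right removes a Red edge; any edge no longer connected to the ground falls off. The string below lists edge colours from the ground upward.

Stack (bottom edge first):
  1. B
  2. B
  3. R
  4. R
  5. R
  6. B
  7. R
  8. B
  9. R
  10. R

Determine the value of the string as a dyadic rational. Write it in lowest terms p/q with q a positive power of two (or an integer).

B: Left { 0 }, Right { ∅ } — simplest 1
BB: Left { 0 1 }, Right { ∅ } — simplest 2
BBR: Left { 0 1 }, Right { 2 } — simplest 3/2
BBRR: Left { 0 1 }, Right { 3/2 2 } — simplest 5/4
BBRRR: Left { 0 1 }, Right { 5/4 3/2 2 } — simplest 9/8
BBRRRB: Left { 0 1 9/8 }, Right { 5/4 3/2 2 } — simplest 19/16
BBRRRBR: Left { 0 1 9/8 }, Right { 19/16 5/4 3/2 2 } — simplest 37/32
BBRRRBRB: Left { 0 1 9/8 37/32 }, Right { 19/16 5/4 3/2 2 } — simplest 75/64
BBRRRBRBR: Left { 0 1 9/8 37/32 }, Right { 75/64 19/16 5/4 3/2 2 } — simplest 149/128
BBRRRBRBRR: Left { 0 1 9/8 37/32 }, Right { 149/128 75/64 19/16 5/4 3/2 2 } — simplest 297/256

297/256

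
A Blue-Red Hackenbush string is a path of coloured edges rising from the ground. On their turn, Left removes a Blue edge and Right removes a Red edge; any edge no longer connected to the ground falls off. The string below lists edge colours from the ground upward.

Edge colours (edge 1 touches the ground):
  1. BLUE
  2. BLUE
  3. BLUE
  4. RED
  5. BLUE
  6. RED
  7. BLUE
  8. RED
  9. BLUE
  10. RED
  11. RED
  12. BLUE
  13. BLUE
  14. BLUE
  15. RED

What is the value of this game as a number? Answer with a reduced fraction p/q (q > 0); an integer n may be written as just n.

Prefix values for BLUE BLUE BLUE RED BLUE RED BLUE RED BLUE RED RED BLUE BLUE BLUE RED via {L|R} + simplicity:
val(B) = { 0 | · } so 1
val(BB) = { 0,1 | · } so 2
val(BBB) = { 0,1,2 | · } so 3
val(BBBR) = { 0,1,2 | 3 } so 5/2
val(BBBRB) = { 0,1,2,5/2 | 3 } so 11/4
val(BBBRBR) = { 0,1,2,5/2 | 11/4,3 } so 21/8
val(BBBRBRB) = { 0,1,2,5/2,21/8 | 11/4,3 } so 43/16
val(BBBRBRBR) = { 0,1,2,5/2,21/8 | 43/16,11/4,3 } so 85/32
val(BBBRBRBRB) = { 0,1,2,5/2,21/8,85/32 | 43/16,11/4,3 } so 171/64
val(BBBRBRBRBR) = { 0,1,2,5/2,21/8,85/32 | 171/64,43/16,11/4,3 } so 341/128
val(BBBRBRBRBRR) = { 0,1,2,5/2,21/8,85/32 | 341/128,171/64,43/16,11/4,3 } so 681/256
val(BBBRBRBRBRRB) = { 0,1,2,5/2,21/8,85/32,681/256 | 341/128,171/64,43/16,11/4,3 } so 1363/512
val(BBBRBRBRBRRBB) = { 0,1,2,5/2,21/8,85/32,681/256,1363/512 | 341/128,171/64,43/16,11/4,3 } so 2727/1024
val(BBBRBRBRBRRBBB) = { 0,1,2,5/2,21/8,85/32,681/256,1363/512,2727/1024 | 341/128,171/64,43/16,11/4,3 } so 5455/2048
val(BBBRBRBRBRRBBBR) = { 0,1,2,5/2,21/8,85/32,681/256,1363/512,2727/1024 | 5455/2048,341/128,171/64,43/16,11/4,3 } so 10909/4096

10909/4096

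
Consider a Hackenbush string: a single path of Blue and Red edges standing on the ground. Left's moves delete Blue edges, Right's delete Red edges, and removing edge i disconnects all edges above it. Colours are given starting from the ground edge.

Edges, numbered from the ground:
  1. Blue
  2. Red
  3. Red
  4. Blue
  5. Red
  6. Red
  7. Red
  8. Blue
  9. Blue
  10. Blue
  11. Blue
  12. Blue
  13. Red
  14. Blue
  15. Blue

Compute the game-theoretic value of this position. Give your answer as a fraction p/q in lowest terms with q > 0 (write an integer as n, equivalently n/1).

4599/16384

Prefix values for Blue Red Red Blue Red Red Red Blue Blue Blue Blue Blue Red Blue Blue via {L|R} + simplicity:
step 1: add Blue to get B; options L={ 0 } R={ (no moves) } = 1
step 2: add Red to get BR; options L={ 0 } R={ 1 } = 1/2
step 3: add Red to get BRR; options L={ 0 } R={ 1/2 1 } = 1/4
step 4: add Blue to get BRRB; options L={ 0 1/4 } R={ 1/2 1 } = 3/8
step 5: add Red to get BRRBR; options L={ 0 1/4 } R={ 3/8 1/2 1 } = 5/16
step 6: add Red to get BRRBRR; options L={ 0 1/4 } R={ 5/16 3/8 1/2 1 } = 9/32
step 7: add Red to get BRRBRRR; options L={ 0 1/4 } R={ 9/32 5/16 3/8 1/2 1 } = 17/64
step 8: add Blue to get BRRBRRRB; options L={ 0 1/4 17/64 } R={ 9/32 5/16 3/8 1/2 1 } = 35/128
step 9: add Blue to get BRRBRRRBB; options L={ 0 1/4 17/64 35/128 } R={ 9/32 5/16 3/8 1/2 1 } = 71/256
step 10: add Blue to get BRRBRRRBBB; options L={ 0 1/4 17/64 35/128 71/256 } R={ 9/32 5/16 3/8 1/2 1 } = 143/512
step 11: add Blue to get BRRBRRRBBBB; options L={ 0 1/4 17/64 35/128 71/256 143/512 } R={ 9/32 5/16 3/8 1/2 1 } = 287/1024
step 12: add Blue to get BRRBRRRBBBBB; options L={ 0 1/4 17/64 35/128 71/256 143/512 287/1024 } R={ 9/32 5/16 3/8 1/2 1 } = 575/2048
step 13: add Red to get BRRBRRRBBBBBR; options L={ 0 1/4 17/64 35/128 71/256 143/512 287/1024 } R={ 575/2048 9/32 5/16 3/8 1/2 1 } = 1149/4096
step 14: add Blue to get BRRBRRRBBBBBRB; options L={ 0 1/4 17/64 35/128 71/256 143/512 287/1024 1149/4096 } R={ 575/2048 9/32 5/16 3/8 1/2 1 } = 2299/8192
step 15: add Blue to get BRRBRRRBBBBBRBB; options L={ 0 1/4 17/64 35/128 71/256 143/512 287/1024 1149/4096 2299/8192 } R={ 575/2048 9/32 5/16 3/8 1/2 1 } = 4599/16384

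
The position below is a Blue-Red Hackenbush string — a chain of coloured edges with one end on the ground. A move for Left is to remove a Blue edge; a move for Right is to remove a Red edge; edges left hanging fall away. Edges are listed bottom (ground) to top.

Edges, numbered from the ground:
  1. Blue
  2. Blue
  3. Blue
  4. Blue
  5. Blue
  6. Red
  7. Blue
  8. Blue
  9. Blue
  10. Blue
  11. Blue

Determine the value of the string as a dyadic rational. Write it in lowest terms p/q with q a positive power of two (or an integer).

Build G(s[:k]) for k = 1..11, string s = Blue Blue Blue Blue Blue Red Blue Blue Blue Blue Blue.
G_1 [B]  L=[0]  R=[]  → 1
G_2 [BB]  L=[0,1]  R=[]  → 2
G_3 [BBB]  L=[0,1,2]  R=[]  → 3
G_4 [BBBB]  L=[0,1,2,3]  R=[]  → 4
G_5 [BBBBB]  L=[0,1,2,3,4]  R=[]  → 5
G_6 [BBBBBR]  L=[0,1,2,3,4]  R=[5]  → 9/2
G_7 [BBBBBRB]  L=[0,1,2,3,4,9/2]  R=[5]  → 19/4
G_8 [BBBBBRBB]  L=[0,1,2,3,4,9/2,19/4]  R=[5]  → 39/8
G_9 [BBBBBRBBB]  L=[0,1,2,3,4,9/2,19/4,39/8]  R=[5]  → 79/16
G_10 [BBBBBRBBBB]  L=[0,1,2,3,4,9/2,19/4,39/8,79/16]  R=[5]  → 159/32
G_11 [BBBBBRBBBBB]  L=[0,1,2,3,4,9/2,19/4,39/8,79/16,159/32]  R=[5]  → 319/64

319/64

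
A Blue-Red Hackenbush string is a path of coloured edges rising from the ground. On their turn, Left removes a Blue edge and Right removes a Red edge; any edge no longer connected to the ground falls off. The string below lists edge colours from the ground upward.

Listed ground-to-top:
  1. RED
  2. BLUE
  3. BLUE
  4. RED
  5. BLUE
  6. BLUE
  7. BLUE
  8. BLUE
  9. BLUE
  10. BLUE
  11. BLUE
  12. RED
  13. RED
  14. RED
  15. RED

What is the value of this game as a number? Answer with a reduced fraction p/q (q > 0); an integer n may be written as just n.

-4127/16384

Build v(s[:k]) for k = 1..15, string s = RED BLUE BLUE RED BLUE BLUE BLUE BLUE BLUE BLUE BLUE RED RED RED RED.
1 of 15 · R · max L −∞ · min R 0 => -1
2 of 15 · RB · max L -1 · min R 0 => -1/2
3 of 15 · RBB · max L -1/2 · min R 0 => -1/4
4 of 15 · RBBR · max L -1/2 · min R -1/4 => -3/8
5 of 15 · RBBRB · max L -3/8 · min R -1/4 => -5/16
6 of 15 · RBBRBB · max L -5/16 · min R -1/4 => -9/32
7 of 15 · RBBRBBB · max L -9/32 · min R -1/4 => -17/64
8 of 15 · RBBRBBBB · max L -17/64 · min R -1/4 => -33/128
9 of 15 · RBBRBBBBB · max L -33/128 · min R -1/4 => -65/256
10 of 15 · RBBRBBBBBB · max L -65/256 · min R -1/4 => -129/512
11 of 15 · RBBRBBBBBBB · max L -129/512 · min R -1/4 => -257/1024
12 of 15 · RBBRBBBBBBBR · max L -129/512 · min R -257/1024 => -515/2048
13 of 15 · RBBRBBBBBBBRR · max L -129/512 · min R -515/2048 => -1031/4096
14 of 15 · RBBRBBBBBBBRRR · max L -129/512 · min R -1031/4096 => -2063/8192
15 of 15 · RBBRBBBBBBBRRRR · max L -129/512 · min R -2063/8192 => -4127/16384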